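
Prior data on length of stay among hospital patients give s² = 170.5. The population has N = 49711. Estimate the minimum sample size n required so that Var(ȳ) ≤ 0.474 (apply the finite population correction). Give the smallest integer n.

358

Without fpc, n₀ = s²/D = 170.5/0.474 = 359.7046.
With fpc, (1 − n/N)·s²/n ≤ D requires n ≥ n₀/(1 + n₀/N) = 359.7046/(1 + 359.7046/49711) = 357.1205.
Rounding up, n = 358.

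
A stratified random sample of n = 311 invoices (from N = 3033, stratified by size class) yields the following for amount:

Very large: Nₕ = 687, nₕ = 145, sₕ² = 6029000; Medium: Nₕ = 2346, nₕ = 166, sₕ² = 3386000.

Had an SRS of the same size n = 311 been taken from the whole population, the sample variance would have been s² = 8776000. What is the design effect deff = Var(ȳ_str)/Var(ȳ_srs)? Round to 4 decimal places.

Var(ȳ_str) = Σ Wₕ²(1−fₕ)sₕ²/nₕ with Wₕ = Nₕ/3033:
  Very large: (687/3033)²·(1−145/687)·6029000/145 = 1683.0169
  Medium: (2346/3033)²·(1−166/2346)·3386000/166 = 11340.143
  → Var(ȳ_str) = 13023.16.
Var(ȳ_srs) = (1 − 311/3033)·8776000/311 = 25325.145.
deff = 13023.16 / 25325.145 = 0.5142.

0.5142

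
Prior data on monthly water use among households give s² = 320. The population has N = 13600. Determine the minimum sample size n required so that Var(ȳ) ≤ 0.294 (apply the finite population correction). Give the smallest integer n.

1008

Without fpc, n₀ = s²/D = 320/0.294 = 1088.4354.
With fpc, (1 − n/N)·s²/n ≤ D requires n ≥ n₀/(1 + n₀/N) = 1088.4354/(1 + 1088.4354/13600) = 1007.7807.
Rounding up, n = 1008.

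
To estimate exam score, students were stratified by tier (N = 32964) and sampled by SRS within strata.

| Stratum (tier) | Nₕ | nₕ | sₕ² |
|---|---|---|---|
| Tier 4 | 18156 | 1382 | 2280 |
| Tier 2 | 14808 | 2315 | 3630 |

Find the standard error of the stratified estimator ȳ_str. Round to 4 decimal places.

0.8540

Var(ȳ_str) = Σₕ Wₕ²(1 − fₕ)sₕ²/nₕ with Wₕ = Nₕ/N, N = 32964.
Tier 4: Wₕ = 0.55078267; term = 0.55078267²·(1 − 0.07611809)·2280/1382 = 0.46238507.
Tier 2: Wₕ = 0.44921733; term = 0.44921733²·(1 − 0.15633441)·3630/2315 = 0.26695556.
Sum = 0.72934063.
SE = √(0.72934063) = 0.8540.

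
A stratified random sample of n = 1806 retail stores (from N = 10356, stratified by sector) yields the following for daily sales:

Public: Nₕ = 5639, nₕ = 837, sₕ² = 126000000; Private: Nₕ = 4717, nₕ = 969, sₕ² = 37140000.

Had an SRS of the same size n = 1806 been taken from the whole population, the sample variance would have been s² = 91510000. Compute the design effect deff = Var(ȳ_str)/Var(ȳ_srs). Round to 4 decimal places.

Var(ȳ_str) = Σ Wₕ²(1−fₕ)sₕ²/nₕ with Wₕ = Nₕ/10356:
  Public: (5639/10356)²·(1−837/5639)·126000000/837 = 38008.896
  Private: (4717/10356)²·(1−969/4717)·37140000/969 = 6318.2892
  → Var(ȳ_str) = 44327.185.
Var(ȳ_srs) = (1 − 1806/10356)·91510000/1806 = 41833.566.
deff = 44327.185 / 41833.566 = 1.0596.

1.0596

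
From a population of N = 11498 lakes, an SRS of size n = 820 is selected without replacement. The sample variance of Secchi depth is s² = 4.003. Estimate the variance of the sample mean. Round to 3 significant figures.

Under SRS without replacement, Var(ȳ) = (1 − f)·s²/n with f = n/N = 820/11498 = 0.07131675.
Var(ȳ) = (1 − 0.07131675)·4.003/820 = 0.92868325·0.0048817073 = 0.0045335598.

0.00453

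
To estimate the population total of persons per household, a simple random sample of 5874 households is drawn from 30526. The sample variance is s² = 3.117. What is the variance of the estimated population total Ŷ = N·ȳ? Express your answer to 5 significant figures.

399320

Var(Ŷ) = N²·Var(ȳ) = N²·(1 − n/N)·s²/n.
f = 5874/30526 = 0.19242613; Var(ȳ) = 0.80757387·3.117/5874 = 4.2853384 × 10^-4.
Var(Ŷ) = 30526² · (4.2853384 × 10^-4) = 399323.55.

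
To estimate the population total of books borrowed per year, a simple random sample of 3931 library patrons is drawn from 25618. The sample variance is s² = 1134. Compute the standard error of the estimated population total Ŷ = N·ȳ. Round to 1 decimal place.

12659.8

Var(Ŷ) = N²·Var(ȳ) = N²·(1 − n/N)·s²/n.
f = 3931/25618 = 0.15344680; Var(ȳ) = 0.84655320·1134/3931 = 0.24421046.
Var(Ŷ) = 25618² · 0.24421046 = 1.6027091 × 10^8.
SE(Ŷ) = √(1.6027091 × 10^8) = 12659.8.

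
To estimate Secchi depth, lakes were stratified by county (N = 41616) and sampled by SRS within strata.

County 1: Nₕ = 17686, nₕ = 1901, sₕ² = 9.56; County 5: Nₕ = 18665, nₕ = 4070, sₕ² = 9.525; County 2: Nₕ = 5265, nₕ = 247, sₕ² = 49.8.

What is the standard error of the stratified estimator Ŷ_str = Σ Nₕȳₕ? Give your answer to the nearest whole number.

2714

Var(Ŷ_str) = Σₕ Nₕ²(1 − fₕ)sₕ²/nₕ.
County 1: 17686²·(1 − 1901/17686)·9.56/1901 = 1.4039446 × 10^6.
County 5: 18665²·(1 − 4070/18665)·9.525/4070 = 637533.
County 2: 5265²·(1 − 247/5265)·49.8/247 = 5.3267391 × 10^6.
Sum = 7.3682167 × 10^6.
SE = √(7.3682167 × 10^6) = 2714.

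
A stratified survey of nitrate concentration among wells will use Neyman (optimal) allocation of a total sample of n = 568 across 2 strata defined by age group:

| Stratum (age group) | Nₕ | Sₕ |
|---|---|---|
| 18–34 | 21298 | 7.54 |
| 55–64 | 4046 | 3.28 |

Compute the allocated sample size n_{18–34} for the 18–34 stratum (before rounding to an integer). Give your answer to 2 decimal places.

524.64

Neyman allocation: nₕ = n·NₕSₕ / Σⱼ NⱼSⱼ.
Σ NⱼSⱼ = 21298·7.54 + 4046·3.28 = 173857.8.
n_{18–34} = 568·21298·7.54 / 173857.8 = 524.64.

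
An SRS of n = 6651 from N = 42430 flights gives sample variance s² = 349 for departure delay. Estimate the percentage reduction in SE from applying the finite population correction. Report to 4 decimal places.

f = n/N = 6651/42430 = 0.15675230.
SE_no-fpc = √(s²/n) = 0.22907054; SE_fpc = √((1−f)s²/n) = 0.21035209.
Ratio = √(1−f) = 0.91828520. Reduction = 100·(1 − 0.91828520) = 8.1715%.

8.1715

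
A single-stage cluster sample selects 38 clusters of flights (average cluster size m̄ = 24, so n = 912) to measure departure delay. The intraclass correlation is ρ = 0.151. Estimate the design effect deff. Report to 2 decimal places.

4.47

deff = 1 + (24 − 1)·0.151 = 1 + 3.473 = 4.473.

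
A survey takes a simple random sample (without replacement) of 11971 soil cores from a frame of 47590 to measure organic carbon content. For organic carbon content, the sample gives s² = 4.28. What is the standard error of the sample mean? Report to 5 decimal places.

Under SRS without replacement, Var(ȳ) = (1 − f)·s²/n with f = n/N = 11971/47590 = 0.25154444.
Var(ȳ) = (1 − 0.25154444)·4.28/11971 = 0.74845556·3.575307 × 10^-4 = 2.6759584 × 10^-4.
SE(ȳ) = √(2.6759584 × 10^-4) = 0.01636.

0.01636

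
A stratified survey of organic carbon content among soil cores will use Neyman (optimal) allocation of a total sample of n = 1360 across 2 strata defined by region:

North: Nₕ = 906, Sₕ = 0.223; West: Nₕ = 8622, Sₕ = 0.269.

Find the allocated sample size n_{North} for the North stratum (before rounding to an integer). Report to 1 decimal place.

Neyman allocation: nₕ = n·NₕSₕ / Σⱼ NⱼSⱼ.
Σ NⱼSⱼ = 906·0.223 + 8622·0.269 = 2521.356.
n_{North} = 1360·906·0.223 / 2521.356 = 109.0.

109.0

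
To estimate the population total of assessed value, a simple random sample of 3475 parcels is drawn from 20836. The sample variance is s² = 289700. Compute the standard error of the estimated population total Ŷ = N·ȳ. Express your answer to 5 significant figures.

Var(Ŷ) = N²·Var(ȳ) = N²·(1 − n/N)·s²/n.
f = 3475/20836 = 0.16677865; Var(ȳ) = 0.83322135·289700/3475 = 69.463086.
Var(Ŷ) = 20836² · 69.463086 = 3.0156627 × 10^10.
SE(Ŷ) = √(3.0156627 × 10^10) = 173660.

173660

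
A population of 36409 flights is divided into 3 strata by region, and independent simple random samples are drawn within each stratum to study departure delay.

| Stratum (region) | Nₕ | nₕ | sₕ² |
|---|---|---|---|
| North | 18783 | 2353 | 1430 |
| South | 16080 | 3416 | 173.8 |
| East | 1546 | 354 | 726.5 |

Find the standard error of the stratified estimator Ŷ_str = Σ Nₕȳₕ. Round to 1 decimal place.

Var(Ŷ_str) = Σₕ Nₕ²(1 − fₕ)sₕ²/nₕ.
North: 18783²·(1 − 2353/18783)·1430/2353 = 1.8754981 × 10^8.
South: 16080²·(1 − 3416/16080)·173.8/3416 = 1.0360694 × 10^7.
East: 1546²·(1 − 354/1546)·726.5/354 = 3.7819702 × 10^6.
Sum = 2.0169247 × 10^8.
SE = √(2.0169247 × 10^8) = 14201.8.

14201.8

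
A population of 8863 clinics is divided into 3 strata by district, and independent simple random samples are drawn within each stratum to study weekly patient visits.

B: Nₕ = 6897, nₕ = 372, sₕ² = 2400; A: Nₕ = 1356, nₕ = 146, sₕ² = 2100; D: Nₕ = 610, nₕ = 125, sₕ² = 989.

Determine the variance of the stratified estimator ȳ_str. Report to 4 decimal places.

Var(ȳ_str) = Σₕ Wₕ²(1 − fₕ)sₕ²/nₕ with Wₕ = Nₕ/N, N = 8863.
B: Wₕ = 0.77817895; term = 0.77817895²·(1 − 0.05393649)·2400/372 = 3.6961326.
A: Wₕ = 0.15299560; term = 0.15299560²·(1 − 0.10766962)·2100/146 = 0.30043464.
D: Wₕ = 0.06882545; term = 0.06882545²·(1 − 0.20491803)·989/125 = 0.029798634.
Sum = 4.0263659.

4.0264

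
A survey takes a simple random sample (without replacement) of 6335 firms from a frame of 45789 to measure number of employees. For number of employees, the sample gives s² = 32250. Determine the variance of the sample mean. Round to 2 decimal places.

4.39

Under SRS without replacement, Var(ȳ) = (1 − f)·s²/n with f = n/N = 6335/45789 = 0.13835201.
Var(ȳ) = (1 − 0.13835201)·32250/6335 = 0.86164799·5.0907656 = 4.386448.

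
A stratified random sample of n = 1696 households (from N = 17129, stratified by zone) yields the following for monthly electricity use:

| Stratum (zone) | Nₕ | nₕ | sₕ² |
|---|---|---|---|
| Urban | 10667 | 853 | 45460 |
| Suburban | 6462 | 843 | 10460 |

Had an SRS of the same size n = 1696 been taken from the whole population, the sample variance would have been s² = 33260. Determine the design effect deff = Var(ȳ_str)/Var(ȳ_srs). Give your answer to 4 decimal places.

1.1631

Var(ȳ_str) = Σ Wₕ²(1−fₕ)sₕ²/nₕ with Wₕ = Nₕ/17129:
  Urban: (10667/17129)²·(1−853/10667)·45460/853 = 19.015368
  Suburban: (6462/17129)²·(1−843/6462)·10460/843 = 1.5355575
  → Var(ȳ_str) = 20.550926.
Var(ȳ_srs) = (1 − 1696/17129)·33260/1696 = 17.669113.
deff = 20.550926 / 17.669113 = 1.1631.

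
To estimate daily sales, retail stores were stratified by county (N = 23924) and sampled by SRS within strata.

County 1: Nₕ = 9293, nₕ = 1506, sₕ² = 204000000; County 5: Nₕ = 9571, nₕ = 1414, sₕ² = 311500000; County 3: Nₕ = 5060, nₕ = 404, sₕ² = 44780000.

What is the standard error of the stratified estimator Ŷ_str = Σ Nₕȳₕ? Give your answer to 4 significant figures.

Var(Ŷ_str) = Σₕ Nₕ²(1 − fₕ)sₕ²/nₕ.
County 1: 9293²·(1 − 1506/9293)·204000000/1506 = 9.8023749 × 10^12.
County 5: 9571²·(1 − 1414/9571)·311500000/1414 = 1.7198732 × 10^13.
County 3: 5060²·(1 − 404/5060)·44780000/404 = 2.6113568 × 10^12.
Sum = 2.9612464 × 10^13.
SE = √(2.9612464 × 10^13) = 5.442 × 10^6.

5.442 × 10^6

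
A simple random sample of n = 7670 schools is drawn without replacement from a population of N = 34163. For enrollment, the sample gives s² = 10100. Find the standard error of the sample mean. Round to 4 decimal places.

1.0105

Under SRS without replacement, Var(ȳ) = (1 − f)·s²/n with f = n/N = 7670/34163 = 0.22451190.
Var(ȳ) = (1 − 0.22451190)·10100/7670 = 0.77548810·1.3168188 = 1.0211773.
SE(ȳ) = √(1.0211773) = 1.0105.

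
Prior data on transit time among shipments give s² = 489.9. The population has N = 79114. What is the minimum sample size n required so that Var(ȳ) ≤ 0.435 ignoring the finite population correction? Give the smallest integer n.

1127

Without fpc, n₀ = s²/D = 489.9/0.435 = 1126.2069.
Rounding up, n = 1127.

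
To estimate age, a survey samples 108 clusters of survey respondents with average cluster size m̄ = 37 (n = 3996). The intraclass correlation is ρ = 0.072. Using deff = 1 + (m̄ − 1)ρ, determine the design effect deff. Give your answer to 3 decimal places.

deff = 1 + (37 − 1)·0.072 = 1 + 2.592 = 3.592.

3.592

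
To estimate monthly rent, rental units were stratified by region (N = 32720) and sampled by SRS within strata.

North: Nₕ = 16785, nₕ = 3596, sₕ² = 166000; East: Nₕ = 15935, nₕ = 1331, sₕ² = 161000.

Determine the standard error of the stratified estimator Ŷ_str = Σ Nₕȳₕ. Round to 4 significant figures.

195900

Var(Ŷ_str) = Σₕ Nₕ²(1 − fₕ)sₕ²/nₕ.
North: 16785²·(1 − 3596/16785)·166000/3596 = 1.0219311 × 10^10.
East: 15935²·(1 − 1331/15935)·161000/1331 = 2.8149567 × 10^10.
Sum = 3.8368878 × 10^10.
SE = √(3.8368878 × 10^10) = 195900.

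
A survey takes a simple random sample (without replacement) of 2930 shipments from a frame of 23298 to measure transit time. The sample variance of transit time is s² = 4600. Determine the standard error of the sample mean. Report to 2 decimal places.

1.17

Under SRS without replacement, Var(ȳ) = (1 − f)·s²/n with f = n/N = 2930/23298 = 0.12576187.
Var(ȳ) = (1 − 0.12576187)·4600/2930 = 0.87423813·1.5699659 = 1.372524.
SE(ȳ) = √(1.372524) = 1.17.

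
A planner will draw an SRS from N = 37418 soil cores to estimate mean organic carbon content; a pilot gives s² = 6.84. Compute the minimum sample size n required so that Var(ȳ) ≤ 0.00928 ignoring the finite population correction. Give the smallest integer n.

738

Without fpc, n₀ = s²/D = 6.84/0.00928 = 737.0690.
Rounding up, n = 738.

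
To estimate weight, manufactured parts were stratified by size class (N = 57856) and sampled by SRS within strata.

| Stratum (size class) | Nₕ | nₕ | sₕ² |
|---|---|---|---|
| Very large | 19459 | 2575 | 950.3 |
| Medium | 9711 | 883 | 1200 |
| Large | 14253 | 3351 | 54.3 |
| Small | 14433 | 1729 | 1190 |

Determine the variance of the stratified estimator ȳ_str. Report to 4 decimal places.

0.1095

Var(ȳ_str) = Σₕ Wₕ²(1 − fₕ)sₕ²/nₕ with Wₕ = Nₕ/N, N = 57856.
Very large: Wₕ = 0.33633504; term = 0.33633504²·(1 − 0.13232951)·950.3/2575 = 0.036222844.
Medium: Wₕ = 0.16784776; term = 0.16784776²·(1 − 0.09092781)·1200/883 = 0.034805671.
Large: Wₕ = 0.24635301; term = 0.24635301²·(1 − 0.23510840)·54.3/3351 = 7.5221338 × 10^-4.
Small: Wₕ = 0.24946419; term = 0.24946419²·(1 − 0.11979491)·1190/1729 = 0.037700947.
Sum = 0.10948168.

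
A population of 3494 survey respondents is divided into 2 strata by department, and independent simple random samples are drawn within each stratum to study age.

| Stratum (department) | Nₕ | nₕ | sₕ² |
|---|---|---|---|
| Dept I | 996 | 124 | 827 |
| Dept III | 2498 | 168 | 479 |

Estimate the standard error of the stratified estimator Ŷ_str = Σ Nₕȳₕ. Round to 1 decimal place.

4731.5

Var(Ŷ_str) = Σₕ Nₕ²(1 − fₕ)sₕ²/nₕ.
Dept I: 996²·(1 − 124/996)·827/124 = 5.7924147 × 10^6.
Dept III: 2498²·(1 − 168/2498)·479/168 = 1.6594898 × 10^7.
Sum = 2.2387313 × 10^7.
SE = √(2.2387313 × 10^7) = 4731.5.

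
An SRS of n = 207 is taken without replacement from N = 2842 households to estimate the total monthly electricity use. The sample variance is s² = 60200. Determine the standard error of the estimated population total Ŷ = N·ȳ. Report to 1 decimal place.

Var(Ŷ) = N²·Var(ȳ) = N²·(1 − n/N)·s²/n.
f = 207/2842 = 0.07283603; Var(ȳ) = 0.92716397·60200/207 = 269.63899.
Var(Ŷ) = 2842² · 269.63899 = 2.1778644 × 10^9.
SE(Ŷ) = √(2.1778644 × 10^9) = 46667.6.

46667.6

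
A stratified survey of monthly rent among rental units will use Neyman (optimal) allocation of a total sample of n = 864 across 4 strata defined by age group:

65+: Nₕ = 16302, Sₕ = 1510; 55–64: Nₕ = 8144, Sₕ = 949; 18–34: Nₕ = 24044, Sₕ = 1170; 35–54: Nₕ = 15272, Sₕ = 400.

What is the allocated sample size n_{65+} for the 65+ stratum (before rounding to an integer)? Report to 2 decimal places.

Neyman allocation: nₕ = n·NₕSₕ / Σⱼ NⱼSⱼ.
Σ NⱼSⱼ = 16302·1510 + 8144·949 + 24044·1170 + 15272·400 = 6.6584956 × 10^7.
n_{65+} = 864·16302·1510 / (6.6584956 × 10^7) = 319.42.

319.42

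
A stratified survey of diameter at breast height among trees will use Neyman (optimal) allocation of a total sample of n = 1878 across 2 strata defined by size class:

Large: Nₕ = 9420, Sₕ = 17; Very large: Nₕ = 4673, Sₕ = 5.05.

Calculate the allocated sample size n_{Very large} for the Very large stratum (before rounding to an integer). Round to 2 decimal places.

Neyman allocation: nₕ = n·NₕSₕ / Σⱼ NⱼSⱼ.
Σ NⱼSⱼ = 9420·17 + 4673·5.05 = 183738.65.
n_{Very large} = 1878·4673·5.05 / 183738.65 = 241.20.

241.20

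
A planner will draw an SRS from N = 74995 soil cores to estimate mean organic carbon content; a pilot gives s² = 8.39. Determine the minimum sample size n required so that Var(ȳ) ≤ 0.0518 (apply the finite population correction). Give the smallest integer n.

162

Without fpc, n₀ = s²/D = 8.39/0.0518 = 161.9691.
With fpc, (1 − n/N)·s²/n ≤ D requires n ≥ n₀/(1 + n₀/N) = 161.9691/(1 + 161.9691/74995) = 161.6200.
Rounding up, n = 162.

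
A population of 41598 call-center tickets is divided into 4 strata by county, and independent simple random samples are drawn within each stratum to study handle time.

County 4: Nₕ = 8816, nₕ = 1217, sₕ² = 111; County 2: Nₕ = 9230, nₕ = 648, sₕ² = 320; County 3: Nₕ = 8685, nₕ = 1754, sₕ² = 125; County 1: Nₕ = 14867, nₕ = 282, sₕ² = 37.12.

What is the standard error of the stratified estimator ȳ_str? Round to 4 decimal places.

0.2124

Var(ȳ_str) = Σₕ Wₕ²(1 − fₕ)sₕ²/nₕ with Wₕ = Nₕ/N, N = 41598.
County 4: Wₕ = 0.21193327; term = 0.21193327²·(1 − 0.13804446)·111/1217 = 0.0035311448.
County 2: Wₕ = 0.22188567; term = 0.22188567²·(1 − 0.07020585)·320/648 = 0.022605821.
County 3: Wₕ = 0.20878408; term = 0.20878408²·(1 − 0.20195740)·125/1754 = 0.0024791411.
County 1: Wₕ = 0.35739699; term = 0.35739699²·(1 − 0.01896818)·37.12/282 = 0.016494674.
Sum = 0.045110781.
SE = √(0.045110781) = 0.2124.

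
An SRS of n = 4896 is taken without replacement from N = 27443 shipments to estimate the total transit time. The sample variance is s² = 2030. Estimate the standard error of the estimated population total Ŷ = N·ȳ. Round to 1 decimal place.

Var(Ŷ) = N²·Var(ȳ) = N²·(1 − n/N)·s²/n.
f = 4896/27443 = 0.17840615; Var(ȳ) = 0.82159385·2030/4896 = 0.34065268.
Var(Ŷ) = 27443² · 0.34065268 = 2.5655175 × 10^8.
SE(Ŷ) = √(2.5655175 × 10^8) = 16017.2.

16017.2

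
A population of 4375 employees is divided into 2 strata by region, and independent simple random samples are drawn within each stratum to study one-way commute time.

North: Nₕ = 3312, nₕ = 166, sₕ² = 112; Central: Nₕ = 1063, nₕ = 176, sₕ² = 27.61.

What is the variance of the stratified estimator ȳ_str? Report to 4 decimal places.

0.3750

Var(ȳ_str) = Σₕ Wₕ²(1 − fₕ)sₕ²/nₕ with Wₕ = Nₕ/N, N = 4375.
North: Wₕ = 0.75702857; term = 0.75702857²·(1 − 0.05012077)·112/166 = 0.36728472.
Central: Wₕ = 0.24297143; term = 0.24297143²·(1 − 0.16556914)·27.61/176 = 0.0077277757.
Sum = 0.3750125.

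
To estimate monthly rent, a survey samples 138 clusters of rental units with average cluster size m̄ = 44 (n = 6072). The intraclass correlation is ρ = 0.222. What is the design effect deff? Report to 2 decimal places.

10.55

deff = 1 + (44 − 1)·0.222 = 1 + 9.546 = 10.546.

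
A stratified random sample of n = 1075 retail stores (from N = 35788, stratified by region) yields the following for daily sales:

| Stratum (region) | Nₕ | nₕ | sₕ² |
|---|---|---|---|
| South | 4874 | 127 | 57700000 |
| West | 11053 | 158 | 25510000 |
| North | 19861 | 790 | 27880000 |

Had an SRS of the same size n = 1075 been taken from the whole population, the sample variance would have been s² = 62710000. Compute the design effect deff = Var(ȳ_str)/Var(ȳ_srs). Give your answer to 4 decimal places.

0.5978

Var(ȳ_str) = Σ Wₕ²(1−fₕ)sₕ²/nₕ with Wₕ = Nₕ/35788:
  South: (4874/35788)²·(1−127/4874)·57700000/127 = 8207.3318
  West: (11053/35788)²·(1−158/11053)·25510000/158 = 15180.495
  North: (19861/35788)²·(1−790/19861)·27880000/790 = 10436.753
  → Var(ȳ_str) = 33824.58.
Var(ȳ_srs) = (1 − 1075/35788)·62710000/1075 = 56582.62.
deff = 33824.58 / 56582.62 = 0.5978.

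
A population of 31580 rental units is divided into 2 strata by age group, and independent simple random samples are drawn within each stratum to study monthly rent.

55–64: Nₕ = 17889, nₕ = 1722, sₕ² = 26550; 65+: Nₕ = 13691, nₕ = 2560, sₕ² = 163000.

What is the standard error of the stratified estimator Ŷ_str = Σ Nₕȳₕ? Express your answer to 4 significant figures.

119000

Var(Ŷ_str) = Σₕ Nₕ²(1 − fₕ)sₕ²/nₕ.
55–64: 17889²·(1 − 1722/17889)·26550/1722 = 4.4590966 × 10^9.
65+: 13691²·(1 − 2560/13691)·163000/2560 = 9.7032449 × 10^9.
Sum = 1.4162342 × 10^10.
SE = √(1.4162342 × 10^10) = 119000.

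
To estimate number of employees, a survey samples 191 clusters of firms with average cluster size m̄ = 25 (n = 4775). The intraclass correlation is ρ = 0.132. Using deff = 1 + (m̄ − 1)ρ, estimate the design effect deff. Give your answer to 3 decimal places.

deff = 1 + (25 − 1)·0.132 = 1 + 3.168 = 4.168.

4.168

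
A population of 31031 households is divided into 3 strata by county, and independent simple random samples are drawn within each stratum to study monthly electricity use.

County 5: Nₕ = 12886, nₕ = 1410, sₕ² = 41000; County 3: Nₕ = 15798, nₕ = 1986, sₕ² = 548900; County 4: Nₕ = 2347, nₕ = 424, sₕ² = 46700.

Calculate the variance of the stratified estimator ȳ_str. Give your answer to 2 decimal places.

Var(ȳ_str) = Σₕ Wₕ²(1 − fₕ)sₕ²/nₕ with Wₕ = Nₕ/N, N = 31031.
County 5: Wₕ = 0.41526216; term = 0.41526216²·(1 − 0.10942108)·41000/1410 = 4.4656211.
County 3: Wₕ = 0.50910380; term = 0.50910380²·(1 − 0.12571212)·548900/1986 = 62.629814.
County 4: Wₕ = 0.07563404; term = 0.07563404²·(1 − 0.18065616)·46700/424 = 0.51624024.
Sum = 67.611675.

67.61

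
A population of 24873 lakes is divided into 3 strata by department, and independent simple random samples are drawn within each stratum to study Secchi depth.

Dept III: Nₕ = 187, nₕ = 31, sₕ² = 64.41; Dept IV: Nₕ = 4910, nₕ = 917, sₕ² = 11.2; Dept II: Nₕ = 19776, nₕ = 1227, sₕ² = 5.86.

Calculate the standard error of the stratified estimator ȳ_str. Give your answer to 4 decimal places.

0.0576

Var(ȳ_str) = Σₕ Wₕ²(1 − fₕ)sₕ²/nₕ with Wₕ = Nₕ/N, N = 24873.
Dept III: Wₕ = 0.00751819; term = 0.00751819²·(1 − 0.16577540)·64.41/31 = 9.7971886 × 10^-5.
Dept IV: Wₕ = 0.19740281; term = 0.19740281²·(1 − 0.18676171)·11.2/917 = 3.8705542 × 10^-4.
Dept II: Wₕ = 0.79507900; term = 0.79507900²·(1 − 0.06204490)·5.86/1227 = 0.0028317549.
Sum = 0.0033167822.
SE = √(0.0033167822) = 0.0576.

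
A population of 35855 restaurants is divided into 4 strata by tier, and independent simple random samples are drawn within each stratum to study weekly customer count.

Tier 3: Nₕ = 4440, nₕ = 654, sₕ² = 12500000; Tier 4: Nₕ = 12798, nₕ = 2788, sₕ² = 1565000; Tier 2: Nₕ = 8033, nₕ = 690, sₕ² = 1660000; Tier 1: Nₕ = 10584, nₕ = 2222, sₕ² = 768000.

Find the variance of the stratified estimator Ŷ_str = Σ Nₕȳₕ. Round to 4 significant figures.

5.657 × 10^11

Var(Ŷ_str) = Σₕ Nₕ²(1 − fₕ)sₕ²/nₕ.
Tier 3: 4440²·(1 − 654/4440)·12500000/654 = 3.2128899 × 10^11.
Tier 4: 12798²·(1 − 2788/12798)·1565000/2788 = 7.1911402 × 10^10.
Tier 2: 8033²·(1 − 690/8033)·1660000/690 = 1.4190912 × 10^11.
Tier 1: 10584²·(1 − 2222/10584)·768000/2222 = 3.0589837 × 10^10.
Sum = 5.6569935 × 10^11.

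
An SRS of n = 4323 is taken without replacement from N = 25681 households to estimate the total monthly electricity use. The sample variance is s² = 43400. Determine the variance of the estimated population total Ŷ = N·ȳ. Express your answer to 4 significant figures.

5.507 × 10^9

Var(Ŷ) = N²·Var(ȳ) = N²·(1 − n/N)·s²/n.
f = 4323/25681 = 0.16833457; Var(ȳ) = 0.83166543·43400/4323 = 8.3493592.
Var(Ŷ) = 25681² · 8.3493592 = 5.5065173 × 10^9.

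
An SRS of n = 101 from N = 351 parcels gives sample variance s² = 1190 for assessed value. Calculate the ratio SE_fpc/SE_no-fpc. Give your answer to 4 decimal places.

0.8439

f = n/N = 101/351 = 0.28774929.
SE_no-fpc = √(s²/n) = 3.4325178; SE_fpc = √((1−f)s²/n) = 2.8968716.
Ratio = √(1−f) = 0.84394947.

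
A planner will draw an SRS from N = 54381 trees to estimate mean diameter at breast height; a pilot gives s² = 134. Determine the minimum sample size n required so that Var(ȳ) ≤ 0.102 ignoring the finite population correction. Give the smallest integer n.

Without fpc, n₀ = s²/D = 134/0.102 = 1313.7255.
Rounding up, n = 1314.

1314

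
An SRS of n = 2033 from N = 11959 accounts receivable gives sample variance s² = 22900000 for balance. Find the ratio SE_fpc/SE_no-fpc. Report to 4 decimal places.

0.9110

f = n/N = 2033/11959 = 0.16999749.
SE_no-fpc = √(s²/n) = 106.13266; SE_fpc = √((1−f)s²/n) = 96.691602.
Ratio = √(1−f) = 0.91104473.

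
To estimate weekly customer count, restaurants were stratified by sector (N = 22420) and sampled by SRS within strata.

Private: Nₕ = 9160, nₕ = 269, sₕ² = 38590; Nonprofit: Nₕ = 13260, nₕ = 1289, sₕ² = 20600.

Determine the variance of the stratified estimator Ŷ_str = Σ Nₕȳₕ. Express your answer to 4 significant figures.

1.422 × 10^10

Var(Ŷ_str) = Σₕ Nₕ²(1 − fₕ)sₕ²/nₕ.
Private: 9160²·(1 − 269/9160)·38590/269 = 1.1683382 × 10^10.
Nonprofit: 13260²·(1 − 1289/13260)·20600/1289 = 2.5368119 × 10^9.
Sum = 1.4220194 × 10^10.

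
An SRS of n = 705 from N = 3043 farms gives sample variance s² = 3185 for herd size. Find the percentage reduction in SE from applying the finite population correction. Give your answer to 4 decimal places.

f = n/N = 705/3043 = 0.23167926.
SE_no-fpc = √(s²/n) = 2.1254954; SE_fpc = √((1−f)s²/n) = 1.8630797.
Ratio = √(1−f) = 0.87653907. Reduction = 100·(1 − 0.87653907) = 12.3461%.

12.3461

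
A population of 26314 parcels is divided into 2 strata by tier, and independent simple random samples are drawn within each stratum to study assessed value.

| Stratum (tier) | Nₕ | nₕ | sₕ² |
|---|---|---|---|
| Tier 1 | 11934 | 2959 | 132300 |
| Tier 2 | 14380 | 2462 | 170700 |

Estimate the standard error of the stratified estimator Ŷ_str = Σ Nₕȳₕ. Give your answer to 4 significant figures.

129100

Var(Ŷ_str) = Σₕ Nₕ²(1 − fₕ)sₕ²/nₕ.
Tier 1: 11934²·(1 − 2959/11934)·132300/2959 = 4.7888956 × 10^9.
Tier 2: 14380²·(1 − 2462/14380)·170700/2462 = 1.1882498 × 10^10.
Sum = 1.6671394 × 10^10.
SE = √(1.6671394 × 10^10) = 129100.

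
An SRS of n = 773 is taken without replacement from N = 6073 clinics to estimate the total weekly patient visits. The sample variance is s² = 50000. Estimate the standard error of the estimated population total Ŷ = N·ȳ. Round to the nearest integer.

45628

Var(Ŷ) = N²·Var(ȳ) = N²·(1 − n/N)·s²/n.
f = 773/6073 = 0.12728470; Var(ȳ) = 0.87271530·50000/773 = 56.44989.
Var(Ŷ) = 6073² · 56.44989 = 2.081947 × 10^9.
SE(Ŷ) = √(2.081947 × 10^9) = 45628.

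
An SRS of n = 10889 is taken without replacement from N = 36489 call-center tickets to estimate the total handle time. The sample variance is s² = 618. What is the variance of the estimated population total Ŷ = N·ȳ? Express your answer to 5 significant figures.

Var(Ŷ) = N²·Var(ȳ) = N²·(1 − n/N)·s²/n.
f = 10889/36489 = 0.29841870; Var(ȳ) = 0.70158130·618/10889 = 0.039817912.
Var(Ŷ) = 36489² · 0.039817912 = 5.3015444 × 10^7.

5.3015 × 10^7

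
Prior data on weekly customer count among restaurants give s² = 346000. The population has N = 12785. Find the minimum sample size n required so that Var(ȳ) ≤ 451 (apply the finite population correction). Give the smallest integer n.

724

Without fpc, n₀ = s²/D = 346000/451 = 767.1840.
With fpc, (1 − n/N)·s²/n ≤ D requires n ≥ n₀/(1 + n₀/N) = 767.1840/(1 + 767.1840/12785) = 723.7540.
Rounding up, n = 724.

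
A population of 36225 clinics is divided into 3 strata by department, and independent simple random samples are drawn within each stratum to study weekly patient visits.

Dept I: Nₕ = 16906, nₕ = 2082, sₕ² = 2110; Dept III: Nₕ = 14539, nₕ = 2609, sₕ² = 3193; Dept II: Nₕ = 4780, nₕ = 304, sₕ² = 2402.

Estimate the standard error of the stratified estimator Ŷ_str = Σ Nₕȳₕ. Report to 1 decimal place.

Var(Ŷ_str) = Σₕ Nₕ²(1 − fₕ)sₕ²/nₕ.
Dept I: 16906²·(1 − 2082/16906)·2110/2082 = 2.5398496 × 10^8.
Dept III: 14539²·(1 − 2609/14539)·3193/2609 = 2.1227547 × 10^8.
Dept II: 4780²·(1 − 304/4780)·2402/304 = 1.6905086 × 10^8.
Sum = 6.3531129 × 10^8.
SE = √(6.3531129 × 10^8) = 25205.4.

25205.4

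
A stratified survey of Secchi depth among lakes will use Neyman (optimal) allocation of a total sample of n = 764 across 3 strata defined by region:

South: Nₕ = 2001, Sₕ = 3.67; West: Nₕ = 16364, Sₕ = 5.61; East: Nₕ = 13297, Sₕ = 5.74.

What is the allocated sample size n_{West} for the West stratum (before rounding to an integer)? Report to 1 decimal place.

399.7

Neyman allocation: nₕ = n·NₕSₕ / Σⱼ NⱼSⱼ.
Σ NⱼSⱼ = 2001·3.67 + 16364·5.61 + 13297·5.74 = 175470.49.
n_{West} = 764·16364·5.61 / 175470.49 = 399.7.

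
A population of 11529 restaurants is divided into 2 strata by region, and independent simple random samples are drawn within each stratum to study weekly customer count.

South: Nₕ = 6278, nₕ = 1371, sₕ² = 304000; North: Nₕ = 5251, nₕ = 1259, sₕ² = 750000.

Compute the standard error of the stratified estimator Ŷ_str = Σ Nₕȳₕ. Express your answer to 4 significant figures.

Var(Ŷ_str) = Σₕ Nₕ²(1 − fₕ)sₕ²/nₕ.
South: 6278²·(1 − 1371/6278)·304000/1371 = 6.8308303 × 10^9.
North: 5251²·(1 − 1259/5251)·750000/1259 = 1.2487287 × 10^10.
Sum = 1.9318117 × 10^10.
SE = √(1.9318117 × 10^10) = 139000.

139000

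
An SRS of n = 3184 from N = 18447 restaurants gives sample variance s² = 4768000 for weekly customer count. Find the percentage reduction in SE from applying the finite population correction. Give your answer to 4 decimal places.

f = n/N = 3184/18447 = 0.17260259.
SE_no-fpc = √(s²/n) = 38.697383; SE_fpc = √((1−f)s²/n) = 35.199676.
Ratio = √(1−f) = 0.90961388. Reduction = 100·(1 − 0.90961388) = 9.0386%.

9.0386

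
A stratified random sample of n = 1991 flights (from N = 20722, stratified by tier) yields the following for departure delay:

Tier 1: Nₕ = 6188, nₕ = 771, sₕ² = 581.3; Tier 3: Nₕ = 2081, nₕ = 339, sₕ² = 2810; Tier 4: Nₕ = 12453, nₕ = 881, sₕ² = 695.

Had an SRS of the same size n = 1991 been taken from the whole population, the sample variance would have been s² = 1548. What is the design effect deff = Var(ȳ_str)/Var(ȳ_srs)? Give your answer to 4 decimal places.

Var(ȳ_str) = Σ Wₕ²(1−fₕ)sₕ²/nₕ with Wₕ = Nₕ/20722:
  Tier 1: (6188/20722)²·(1−771/6188)·581.3/771 = 0.058856136
  Tier 3: (2081/20722)²·(1−339/2081)·2810/339 = 0.06997832
  Tier 4: (12453/20722)²·(1−881/12453)·695/881 = 0.26474512
  → Var(ȳ_str) = 0.39357958.
Var(ȳ_srs) = (1 − 1991/20722)·1548/1991 = 0.70279553.
deff = 0.39357958 / 0.70279553 = 0.5600.

0.5600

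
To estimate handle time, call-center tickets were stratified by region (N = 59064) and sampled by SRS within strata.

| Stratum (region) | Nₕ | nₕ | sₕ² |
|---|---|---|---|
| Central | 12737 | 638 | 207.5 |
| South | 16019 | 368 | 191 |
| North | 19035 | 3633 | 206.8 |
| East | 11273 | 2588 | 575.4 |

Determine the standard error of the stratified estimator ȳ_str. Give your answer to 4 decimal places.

Var(ȳ_str) = Σₕ Wₕ²(1 − fₕ)sₕ²/nₕ with Wₕ = Nₕ/N, N = 59064.
Central: Wₕ = 0.21564743; term = 0.21564743²·(1 − 0.05009029)·207.5/638 = 0.014367074.
South: Wₕ = 0.27121428; term = 0.27121428²·(1 − 0.02297272)·191/368 = 0.03730073.
North: Wₕ = 0.32227753; term = 0.32227753²·(1 − 0.19085894)·206.8/3633 = 0.0047837605.
East: Wₕ = 0.19086076; term = 0.19086076²·(1 − 0.22957509)·575.4/2588 = 0.0062397789.
Sum = 0.062691343.
SE = √(0.062691343) = 0.2504.

0.2504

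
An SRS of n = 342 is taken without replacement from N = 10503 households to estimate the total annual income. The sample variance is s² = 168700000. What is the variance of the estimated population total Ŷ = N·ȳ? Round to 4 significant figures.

Var(Ŷ) = N²·Var(ȳ) = N²·(1 − n/N)·s²/n.
f = 342/10503 = 0.03256213; Var(ȳ) = 0.96743787·168700000/342 = 477212.78.
Var(Ŷ) = 10503² · 477212.78 = 5.2642778 × 10^13.

5.264 × 10^13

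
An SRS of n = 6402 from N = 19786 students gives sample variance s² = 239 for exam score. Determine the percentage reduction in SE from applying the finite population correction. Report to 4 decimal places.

f = n/N = 6402/19786 = 0.32356211.
SE_no-fpc = √(s²/n) = 0.19321512; SE_fpc = √((1−f)s²/n) = 0.15891141.
Ratio = √(1−f) = 0.82245844. Reduction = 100·(1 − 0.82245844) = 17.7542%.

17.7542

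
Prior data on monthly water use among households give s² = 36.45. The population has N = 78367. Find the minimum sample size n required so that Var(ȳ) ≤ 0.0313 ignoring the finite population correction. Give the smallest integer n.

Without fpc, n₀ = s²/D = 36.45/0.0313 = 1164.5367.
Rounding up, n = 1165.

1165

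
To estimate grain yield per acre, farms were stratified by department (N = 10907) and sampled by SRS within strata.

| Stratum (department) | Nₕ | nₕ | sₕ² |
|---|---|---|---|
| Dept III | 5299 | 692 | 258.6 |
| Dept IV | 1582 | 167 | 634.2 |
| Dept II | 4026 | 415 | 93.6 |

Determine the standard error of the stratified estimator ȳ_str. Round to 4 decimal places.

Var(ȳ_str) = Σₕ Wₕ²(1 − fₕ)sₕ²/nₕ with Wₕ = Nₕ/N, N = 10907.
Dept III: Wₕ = 0.48583479; term = 0.48583479²·(1 − 0.13059068)·258.6/692 = 0.076687385.
Dept IV: Wₕ = 0.14504447; term = 0.14504447²·(1 − 0.10556258)·634.2/167 = 0.071459843.
Dept II: Wₕ = 0.36912075; term = 0.36912075²·(1 − 0.10307998)·93.6/415 = 0.027562486.
Sum = 0.17570971.
SE = √(0.17570971) = 0.4192.

0.4192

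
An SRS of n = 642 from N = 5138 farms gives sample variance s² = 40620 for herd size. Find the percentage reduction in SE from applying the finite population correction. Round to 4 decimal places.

6.4560

f = n/N = 642/5138 = 0.12495134.
SE_no-fpc = √(s²/n) = 7.9543088; SE_fpc = √((1−f)s²/n) = 7.4407814.
Ratio = √(1−f) = 0.93544035. Reduction = 100·(1 − 0.93544035) = 6.4560%.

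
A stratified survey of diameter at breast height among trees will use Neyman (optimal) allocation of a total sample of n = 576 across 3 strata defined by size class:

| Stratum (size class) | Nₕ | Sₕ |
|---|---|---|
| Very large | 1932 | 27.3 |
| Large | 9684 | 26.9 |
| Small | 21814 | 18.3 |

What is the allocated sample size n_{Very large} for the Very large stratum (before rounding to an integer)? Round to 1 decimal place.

42.6

Neyman allocation: nₕ = n·NₕSₕ / Σⱼ NⱼSⱼ.
Σ NⱼSⱼ = 1932·27.3 + 9684·26.9 + 21814·18.3 = 712439.4.
n_{Very large} = 576·1932·27.3 / 712439.4 = 42.6.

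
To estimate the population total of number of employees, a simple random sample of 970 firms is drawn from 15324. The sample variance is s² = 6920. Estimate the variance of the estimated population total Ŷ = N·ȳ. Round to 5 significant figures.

1.5692 × 10^9

Var(Ŷ) = N²·Var(ȳ) = N²·(1 − n/N)·s²/n.
f = 970/15324 = 0.06329940; Var(ȳ) = 0.93670060·6920/970 = 6.6824414.
Var(Ŷ) = 15324² · 6.6824414 = 1.5692041 × 10^9.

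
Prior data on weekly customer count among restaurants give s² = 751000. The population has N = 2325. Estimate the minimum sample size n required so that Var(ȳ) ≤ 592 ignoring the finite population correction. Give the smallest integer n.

Without fpc, n₀ = s²/D = 751000/592 = 1268.5811.
Rounding up, n = 1269.

1269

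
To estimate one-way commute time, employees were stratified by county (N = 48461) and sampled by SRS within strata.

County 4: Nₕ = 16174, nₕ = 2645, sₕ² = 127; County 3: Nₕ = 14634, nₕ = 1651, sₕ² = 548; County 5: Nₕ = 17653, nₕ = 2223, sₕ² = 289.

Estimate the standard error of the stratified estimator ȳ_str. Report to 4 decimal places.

Var(ȳ_str) = Σₕ Wₕ²(1 − fₕ)sₕ²/nₕ with Wₕ = Nₕ/N, N = 48461.
County 4: Wₕ = 0.33375291; term = 0.33375291²·(1 − 0.16353407)·127/2645 = 0.0044737987.
County 3: Wₕ = 0.30197478; term = 0.30197478²·(1 − 0.11281946)·548/1651 = 0.026852631.
County 5: Wₕ = 0.36427230; term = 0.36427230²·(1 − 0.12592760)·289/2223 = 0.015078498.
Sum = 0.046404928.
SE = √(0.046404928) = 0.2154.

0.2154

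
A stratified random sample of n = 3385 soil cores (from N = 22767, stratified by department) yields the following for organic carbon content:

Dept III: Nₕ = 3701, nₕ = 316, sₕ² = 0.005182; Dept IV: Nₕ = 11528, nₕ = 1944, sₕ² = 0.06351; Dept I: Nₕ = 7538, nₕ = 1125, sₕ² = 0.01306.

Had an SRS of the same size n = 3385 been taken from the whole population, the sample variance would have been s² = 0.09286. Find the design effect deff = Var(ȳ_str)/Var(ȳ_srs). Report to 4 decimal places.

Var(ȳ_str) = Σ Wₕ²(1−fₕ)sₕ²/nₕ with Wₕ = Nₕ/22767:
  Dept III: (3701/22767)²·(1−316/3701)·0.005182/316 = 3.9634782 × 10^-7
  Dept IV: (11528/22767)²·(1−1944/11528)·0.06351/1944 = 6.9636191 × 10^-6
  Dept I: (7538/22767)²·(1−1125/7538)·0.01306/1125 = 1.0826708 × 10^-6
  → Var(ȳ_str) = 8.4426377 × 10^-6.
Var(ȳ_srs) = (1 − 3385/22767)·0.09286/3385 = 2.3354081 × 10^-5.
deff = (8.4426377 × 10^-6) / (2.3354081 × 10^-5) = 0.3615.

0.3615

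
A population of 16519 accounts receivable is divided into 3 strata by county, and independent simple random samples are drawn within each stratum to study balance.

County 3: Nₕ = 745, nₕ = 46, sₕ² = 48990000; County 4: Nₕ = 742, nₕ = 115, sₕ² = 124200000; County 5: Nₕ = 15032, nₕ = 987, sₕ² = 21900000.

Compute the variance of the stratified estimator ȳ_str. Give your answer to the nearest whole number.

21041

Var(ȳ_str) = Σₕ Wₕ²(1 − fₕ)sₕ²/nₕ with Wₕ = Nₕ/N, N = 16519.
County 3: Wₕ = 0.04509958; term = 0.04509958²·(1 − 0.06174497)·48990000/46 = 2032.4298.
County 4: Wₕ = 0.04491797; term = 0.04491797²·(1 − 0.15498652)·124200000/115 = 1841.3133.
County 5: Wₕ = 0.90998244; term = 0.90998244²·(1 − 0.06565993)·21900000/987 = 17167.141.
Sum = 21040.884.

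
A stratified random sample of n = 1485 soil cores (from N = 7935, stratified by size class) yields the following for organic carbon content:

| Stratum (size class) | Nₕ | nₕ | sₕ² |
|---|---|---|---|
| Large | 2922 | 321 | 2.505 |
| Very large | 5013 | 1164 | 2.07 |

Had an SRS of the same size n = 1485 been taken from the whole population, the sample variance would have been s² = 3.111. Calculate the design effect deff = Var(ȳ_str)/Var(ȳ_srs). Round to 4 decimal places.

Var(ȳ_str) = Σ Wₕ²(1−fₕ)sₕ²/nₕ with Wₕ = Nₕ/7935:
  Large: (2922/7935)²·(1−321/2922)·2.505/321 = 9.4195336 × 10^-4
  Very large: (5013/7935)²·(1−1164/5013)·2.07/1164 = 5.4496564 × 10^-4
  → Var(ȳ_str) = 0.001486919.
Var(ȳ_srs) = (1 − 1485/7935)·3.111/1485 = 0.001702889.
deff = 0.001486919 / 0.001702889 = 0.8732.

0.8732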